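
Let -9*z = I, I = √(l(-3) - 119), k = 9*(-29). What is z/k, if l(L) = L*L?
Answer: I*√110/2349 ≈ 0.0044649*I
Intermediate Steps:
l(L) = L²
k = -261
I = I*√110 (I = √((-3)² - 119) = √(9 - 119) = √(-110) = I*√110 ≈ 10.488*I)
z = -I*√110/9 ≈ -1.1653*I
z/k = -I*√110/9/(-261) = -I*√110/9*(-1/261) = I*√110/2349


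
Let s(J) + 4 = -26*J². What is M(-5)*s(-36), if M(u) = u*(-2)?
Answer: -337000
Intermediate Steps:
M(u) = -2*u
s(J) = -4 - 26*J²
M(-5)*s(-36) = (-2*(-5))*(-4 - 26*(-36)²) = 10*(-4 - 26*1296) = 10*(-4 - 33696) = 10*(-33700) = -337000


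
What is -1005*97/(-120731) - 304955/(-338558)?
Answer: 69821848735/40874445898 ≈ 1.7082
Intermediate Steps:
-1005*97/(-120731) - 304955/(-338558) = -97485*(-1/120731) - 304955*(-1/338558) = 97485/120731 + 304955/338558 = 69821848735/40874445898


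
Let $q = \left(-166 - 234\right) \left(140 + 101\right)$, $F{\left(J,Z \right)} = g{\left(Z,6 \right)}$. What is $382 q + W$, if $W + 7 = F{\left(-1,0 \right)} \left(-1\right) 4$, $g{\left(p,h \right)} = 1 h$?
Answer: $-36824831$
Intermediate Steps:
$g{\left(p,h \right)} = h$
$F{\left(J,Z \right)} = 6$
$W = -31$ ($W = -7 + 6 \left(-1\right) 4 = -7 - 24 = -31$)
$q = -96400$ ($q = \left(-400\right) 241 = -96400$)
$382 q + W = 382 \left(-96400\right) - 31 = -36824800 - 31 = -36824831$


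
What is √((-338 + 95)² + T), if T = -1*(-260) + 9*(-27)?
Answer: √59066 ≈ 243.03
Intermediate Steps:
T = 17 (T = 260 - 243 = 17)
√((-338 + 95)² + T) = √((-338 + 95)² + 17) = √((-243)² + 17) = √(59049 + 17) = √59066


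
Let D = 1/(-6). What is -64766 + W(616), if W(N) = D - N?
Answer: -392293/6 ≈ -65382.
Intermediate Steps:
D = -1/6 ≈ -0.16667
W(N) = -1/6 - N
-64766 + W(616) = -64766 + (-1/6 - 1*616) = -64766 + (-1/6 - 616) = -64766 - 3697/6 = -392293/6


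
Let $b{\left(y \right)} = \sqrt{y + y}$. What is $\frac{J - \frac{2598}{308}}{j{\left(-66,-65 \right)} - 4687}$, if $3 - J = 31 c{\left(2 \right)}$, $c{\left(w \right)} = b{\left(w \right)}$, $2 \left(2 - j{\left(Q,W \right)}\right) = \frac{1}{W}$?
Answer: $\frac{675025}{46896773} \approx 0.014394$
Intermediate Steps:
$b{\left(y \right)} = \sqrt{2} \sqrt{y}$ ($b{\left(y \right)} = \sqrt{2 y} = \sqrt{2} \sqrt{y}$)
$j{\left(Q,W \right)} = 2 - \frac{1}{2 W}$
$c{\left(w \right)} = \sqrt{2} \sqrt{w}$
$J = -59$ ($J = 3 - 31 \sqrt{2} \sqrt{2} = 3 - 31 \cdot 2 = 3 - 62 = -59$)
$\frac{J - \frac{2598}{308}}{j{\left(-66,-65 \right)} - 4687} = \frac{-59 - \frac{2598}{308}}{\left(2 - \frac{1}{2 \left(-65\right)}\right) - 4687} = \frac{-59 - \frac{1299}{154}}{\left(2 - - \frac{1}{130}\right) - 4687} = \frac{-59 - \frac{1299}{154}}{\left(2 + \frac{1}{130}\right) - 4687} = - \frac{10385}{154 \left(\frac{261}{130} - 4687\right)} = - \frac{10385}{154 \left(- \frac{609049}{130}\right)} = \left(- \frac{10385}{154}\right) \left(- \frac{130}{609049}\right) = \frac{675025}{46896773}$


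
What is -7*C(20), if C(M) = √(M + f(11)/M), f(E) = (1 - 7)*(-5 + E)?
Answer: -7*√455/5 ≈ -29.863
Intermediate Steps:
f(E) = 30 - 6*E (f(E) = -6*(-5 + E) = 30 - 6*E)
C(M) = √(M - 36/M) (C(M) = √(M + (30 - 6*11)/M) = √(M + (30 - 66)/M) = √(M - 36/M))
-7*C(20) = -7*√(20 - 36/20) = -7*√(20 - 36*1/20) = -7*√(20 - 9/5) = -7*√455/5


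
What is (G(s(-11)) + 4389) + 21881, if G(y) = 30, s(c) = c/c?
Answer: 26300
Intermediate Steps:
s(c) = 1
(G(s(-11)) + 4389) + 21881 = (30 + 4389) + 21881 = 4419 + 21881 = 26300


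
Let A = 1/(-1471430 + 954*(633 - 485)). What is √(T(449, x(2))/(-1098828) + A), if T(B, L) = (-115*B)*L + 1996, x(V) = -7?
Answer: I*√4907505905973574453641/121808563422 ≈ 0.57511*I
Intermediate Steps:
T(B, L) = 1996 - 115*B*L (T(B, L) = -115*B*L + 1996 = 1996 - 115*B*L)
A = -1/1330238 (A = 1/(-1471430 + 954*148) = 1/(-1471430 + 141192) = 1/(-1330238) = -1/1330238 ≈ -7.5175e-7)
√(T(449, x(2))/(-1098828) + A) = √((1996 - 115*449*(-7))/(-1098828) - 1/1330238) = √((1996 + 361445)*(-1/1098828) - 1/1330238) = √(363441*(-1/1098828) - 1/1330238) = √(-121147/366276 - 1/1330238) = √(-80577354631/243617126844) = I*√4907505905973574453641/121808563422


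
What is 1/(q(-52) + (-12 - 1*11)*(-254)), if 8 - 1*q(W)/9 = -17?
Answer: 1/6067 ≈ 0.00016483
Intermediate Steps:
q(W) = 225 (q(W) = 72 - 9*(-17) = 72 + 153 = 225)
1/(q(-52) + (-12 - 1*11)*(-254)) = 1/(225 + (-12 - 1*11)*(-254)) = 1/(225 + (-12 - 11)*(-254)) = 1/(225 - 23*(-254)) = 1/(225 + 5842) = 1/6067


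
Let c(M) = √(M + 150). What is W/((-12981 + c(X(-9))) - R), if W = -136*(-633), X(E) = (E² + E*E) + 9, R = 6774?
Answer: -70861185/16260821 - 3587*√321/16260821 ≈ -4.3617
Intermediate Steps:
X(E) = 9 + 2*E² (X(E) = (E² + E²) + 9 = 2*E² + 9 = 9 + 2*E²)
c(M) = √(150 + M)
W = 86088
W/((-12981 + c(X(-9))) - R) = 86088/((-12981 + √(150 + (9 + 2*(-9)²))) - 1*6774) = 86088/((-12981 + √(150 + (9 + 2*81))) - 6774) = 86088/((-12981 + √(150 + (9 + 162))) - 6774) = 86088/((-12981 + √(150 + 171)) - 6774) = 86088/((-12981 + √321) - 6774) = 86088/(-19755 + √321)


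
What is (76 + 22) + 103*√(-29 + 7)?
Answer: 98 + 103*I*√22 ≈ 98.0 + 483.11*I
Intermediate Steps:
(76 + 22) + 103*√(-29 + 7) = 98 + 103*√(-22) = 98 + 103*(I*√22) = 98 + 103*I*√22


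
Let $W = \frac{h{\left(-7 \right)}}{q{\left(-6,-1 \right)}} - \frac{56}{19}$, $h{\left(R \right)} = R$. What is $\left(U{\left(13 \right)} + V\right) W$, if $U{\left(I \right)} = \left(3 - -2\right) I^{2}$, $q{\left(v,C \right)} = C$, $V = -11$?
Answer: $\frac{64218}{19} \approx 3379.9$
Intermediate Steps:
$W = \frac{77}{19}$ ($W = - \frac{7}{-1} - \frac{56}{19} = \left(-7\right) \left(-1\right) - \frac{56}{19} = 7 - \frac{56}{19} = \frac{77}{19} \approx 4.0526$)
$U{\left(I \right)} = 5 I^{2}$ ($U{\left(I \right)} = \left(3 + 2\right) I^{2} = 5 I^{2}$)
$\left(U{\left(13 \right)} + V\right) W = \left(5 \cdot 13^{2} - 11\right) \frac{77}{19} = \left(5 \cdot 169 - 11\right) \frac{77}{19} = \left(845 - 11\right) \frac{77}{19} = 834 \cdot \frac{77}{19} = \frac{64218}{19}$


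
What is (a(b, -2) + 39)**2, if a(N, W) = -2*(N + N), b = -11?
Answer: 6889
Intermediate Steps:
a(N, W) = -4*N
(a(b, -2) + 39)**2 = (-4*(-11) + 39)**2 = (44 + 39)**2 = 83**2 = 6889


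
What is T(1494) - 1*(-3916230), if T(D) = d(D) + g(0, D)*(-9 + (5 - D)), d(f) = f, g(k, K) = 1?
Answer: 3916226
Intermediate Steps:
T(D) = -4 (T(D) = D + 1*(-9 + (5 - D)) = D + 1*(-4 - D) = D + (-4 - D) = -4)
T(1494) - 1*(-3916230) = -4 - 1*(-3916230) = -4 + 3916230 = 3916226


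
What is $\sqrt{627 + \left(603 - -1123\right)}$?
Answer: $\sqrt{2353} \approx 48.508$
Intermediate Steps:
$\sqrt{627 + \left(603 - -1123\right)} = \sqrt{627 + \left(603 + 1123\right)} = \sqrt{627 + 1726} = \sqrt{2353}$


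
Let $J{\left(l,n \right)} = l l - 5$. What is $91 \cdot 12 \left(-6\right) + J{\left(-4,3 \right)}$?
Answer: $-6541$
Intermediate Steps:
$J{\left(l,n \right)} = -5 + l^{2}$ ($J{\left(l,n \right)} = l^{2} - 5 = -5 + l^{2}$)
$91 \cdot 12 \left(-6\right) + J{\left(-4,3 \right)} = 91 \cdot 12 \left(-6\right) - \left(5 - \left(-4\right)^{2}\right) = 91 \left(-72\right) + \left(-5 + 16\right) = -6552 + 11 = -6541$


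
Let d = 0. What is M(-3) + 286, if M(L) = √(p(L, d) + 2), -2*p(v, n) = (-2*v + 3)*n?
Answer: 286 + √2 ≈ 287.41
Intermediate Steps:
p(v, n) = -n*(3 - 2*v)/2 (p(v, n) = -(-2*v + 3)*n/2 = -(3 - 2*v)*n/2 = -n*(3 - 2*v)/2)
M(L) = √2 (M(L) = √((½)*0*(-3 + 2*L) + 2) = √(0 + 2) = √2)
M(-3) + 286 = √2 + 286 = 286 + √2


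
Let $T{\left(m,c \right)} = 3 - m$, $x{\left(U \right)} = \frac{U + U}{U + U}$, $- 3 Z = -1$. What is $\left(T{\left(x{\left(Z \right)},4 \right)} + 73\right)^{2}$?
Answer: $5625$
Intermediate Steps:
$Z = \frac{1}{3}$ ($Z = \left(- \frac{1}{3}\right) \left(-1\right) = \frac{1}{3} \approx 0.33333$)
$x{\left(U \right)} = 1$ ($x{\left(U \right)} = \frac{2 U}{2 U} = 2 U \frac{1}{2 U} = 1$)
$\left(T{\left(x{\left(Z \right)},4 \right)} + 73\right)^{2} = \left(\left(3 - 1\right) + 73\right)^{2} = \left(2 + 73\right)^{2} = 75^{2} = 5625$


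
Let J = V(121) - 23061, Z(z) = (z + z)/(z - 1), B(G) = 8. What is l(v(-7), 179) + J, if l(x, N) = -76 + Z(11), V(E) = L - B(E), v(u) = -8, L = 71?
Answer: -115359/5 ≈ -23072.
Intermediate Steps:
V(E) = 63 (V(E) = 71 - 1*8 = 71 - 8 = 63)
Z(z) = 2*z/(-1 + z) (Z(z) = (2*z)/(-1 + z) = 2*z/(-1 + z))
l(x, N) = -369/5 (l(x, N) = -76 + 2*11/(-1 + 11) = -76 + 2*11/10 = -76 + 2*11*(⅒) = -76 + 11/5 = -369/5)
J = -22998 (J = 63 - 23061 = -22998)
l(v(-7), 179) + J = -369/5 - 22998 = -115359/5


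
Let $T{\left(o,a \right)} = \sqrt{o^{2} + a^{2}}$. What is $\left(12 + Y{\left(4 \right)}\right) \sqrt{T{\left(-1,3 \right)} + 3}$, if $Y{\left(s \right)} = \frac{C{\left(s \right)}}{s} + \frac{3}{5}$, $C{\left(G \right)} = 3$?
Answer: $\frac{267 \sqrt{3 + \sqrt{10}}}{20} \approx 33.14$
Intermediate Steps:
$T{\left(o,a \right)} = \sqrt{a^{2} + o^{2}}$
$Y{\left(s \right)} = \frac{3}{5} + \frac{3}{s}$ ($Y{\left(s \right)} = \frac{3}{s} + \frac{3}{5} = \frac{3}{5} + \frac{3}{s}$)
$\left(12 + Y{\left(4 \right)}\right) \sqrt{T{\left(-1,3 \right)} + 3} = \left(12 + \left(\frac{3}{5} + \frac{3}{4}\right)\right) \sqrt{\sqrt{3^{2} + \left(-1\right)^{2}} + 3} = \left(12 + \left(\frac{3}{5} + 3 \cdot \frac{1}{4}\right)\right) \sqrt{\sqrt{9 + 1} + 3} = \left(12 + \left(\frac{3}{5} + \frac{3}{4}\right)\right) \sqrt{\sqrt{10} + 3} = \left(12 + \frac{27}{20}\right) \sqrt{3 + \sqrt{10}} = \frac{267 \sqrt{3 + \sqrt{10}}}{20}$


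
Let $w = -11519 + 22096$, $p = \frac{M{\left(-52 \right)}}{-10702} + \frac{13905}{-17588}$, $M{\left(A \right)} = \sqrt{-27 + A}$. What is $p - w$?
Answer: $- \frac{186042181}{17588} - \frac{i \sqrt{79}}{10702} \approx -10578.0 - 0.00083052 i$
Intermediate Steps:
$p = - \frac{13905}{17588} - \frac{i \sqrt{79}}{10702}$ ($p = \frac{\sqrt{-27 - 52}}{-10702} + \frac{13905}{-17588} = \sqrt{-79} \left(- \frac{1}{10702}\right) + 13905 \left(- \frac{1}{17588}\right) = i \sqrt{79} \left(- \frac{1}{10702}\right) - \frac{13905}{17588} = - \frac{i \sqrt{79}}{10702} - \frac{13905}{17588} = - \frac{13905}{17588} - \frac{i \sqrt{79}}{10702} \approx -0.7906 - 0.00083052 i$)
$w = 10577$
$p - w = \left(- \frac{13905}{17588} - \frac{i \sqrt{79}}{10702}\right) - 10577 = - \frac{186042181}{17588} - \frac{i \sqrt{79}}{10702}$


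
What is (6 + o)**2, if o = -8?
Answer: 4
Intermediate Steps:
(6 + o)**2 = (6 - 8)**2 = (-2)**2 = 4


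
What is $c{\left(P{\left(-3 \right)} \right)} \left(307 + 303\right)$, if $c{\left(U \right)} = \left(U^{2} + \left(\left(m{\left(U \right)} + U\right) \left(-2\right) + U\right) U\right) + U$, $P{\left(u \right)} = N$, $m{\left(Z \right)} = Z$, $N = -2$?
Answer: $-6100$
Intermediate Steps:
$P{\left(u \right)} = -2$
$c{\left(U \right)} = U - 2 U^{2}$ ($c{\left(U \right)} = \left(U^{2} + \left(\left(U + U\right) \left(-2\right) + U\right) U\right) + U = \left(U^{2} + \left(2 U \left(-2\right) + U\right) U\right) + U = \left(U^{2} + \left(- 4 U + U\right) U\right) + U = \left(U^{2} + - 3 U U\right) + U = \left(U^{2} - 3 U^{2}\right) + U = - 2 U^{2} + U = U - 2 U^{2}$)
$c{\left(P{\left(-3 \right)} \right)} \left(307 + 303\right) = - 2 \left(1 - -4\right) \left(307 + 303\right) = - 2 \left(1 + 4\right) 610 = \left(-2\right) 5 \cdot 610 = \left(-10\right) 610 = -6100$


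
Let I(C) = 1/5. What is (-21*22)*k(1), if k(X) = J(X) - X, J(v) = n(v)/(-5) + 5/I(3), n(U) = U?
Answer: -54978/5 ≈ -10996.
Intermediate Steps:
I(C) = ⅕
J(v) = 25 - v/5 (J(v) = v/(-5) + 5/(⅕) = v*(-⅕) + 5*5 = -v/5 + 25 = 25 - v/5)
k(X) = 25 - 6*X/5 (k(X) = (25 - X/5) - X = 25 - 6*X/5)
(-21*22)*k(1) = (-21*22)*(25 - 6/5*1) = -462*(25 - 6/5) = -462*119/5 = -54978/5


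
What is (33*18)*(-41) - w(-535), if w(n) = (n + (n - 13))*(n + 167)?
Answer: -422898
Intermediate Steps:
w(n) = (-13 + 2*n)*(167 + n) (w(n) = (n + (-13 + n))*(167 + n) = (-13 + 2*n)*(167 + n))
(33*18)*(-41) - w(-535) = (33*18)*(-41) - (-2171 + 2*(-535)² + 321*(-535)) = 594*(-41) - (-2171 + 2*286225 - 171735) = -24354 - (-2171 + 572450 - 171735) = -24354 - 1*398544 = -24354 - 398544 = -422898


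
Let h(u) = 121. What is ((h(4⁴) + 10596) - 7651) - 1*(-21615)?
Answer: 24681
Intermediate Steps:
((h(4⁴) + 10596) - 7651) - 1*(-21615) = ((121 + 10596) - 7651) - 1*(-21615) = (10717 - 7651) + 21615 = 3066 + 21615 = 24681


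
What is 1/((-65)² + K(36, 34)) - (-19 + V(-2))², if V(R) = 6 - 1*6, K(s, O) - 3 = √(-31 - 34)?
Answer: (-361*√65 + 1526307*I)/(√65 - 4228*I) ≈ -361.0 - 4.5076e-7*I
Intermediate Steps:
K(s, O) = 3 + I*√65 (K(s, O) = 3 + √(-31 - 34) = 3 + √(-65) = 3 + I*√65)
V(R) = 0 (V(R) = 6 - 6 = 0)
1/((-65)² + K(36, 34)) - (-19 + V(-2))² = 1/((-65)² + (3 + I*√65)) - (-19 + 0)² = 1/(4225 + (3 + I*√65)) - 1*(-19)² = 1/(4228 + I*√65) - 1*361 = 1/(4228 + I*√65) - 361 = -361 + 1/(4228 + I*√65)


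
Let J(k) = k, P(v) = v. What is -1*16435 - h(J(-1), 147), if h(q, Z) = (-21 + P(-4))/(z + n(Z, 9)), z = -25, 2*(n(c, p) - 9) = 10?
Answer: -180810/11 ≈ -16437.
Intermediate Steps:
n(c, p) = 14 (n(c, p) = 9 + (½)*10 = 9 + 5 = 14)
h(q, Z) = 25/11 (h(q, Z) = (-21 - 4)/(-25 + 14) = -25/(-11) = -25*(-1/11) = 25/11)
-1*16435 - h(J(-1), 147) = -1*16435 - 1*25/11 = -16435 - 25/11 = -180810/11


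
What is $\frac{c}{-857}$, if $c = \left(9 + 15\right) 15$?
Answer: $- \frac{360}{857} \approx -0.42007$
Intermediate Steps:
$c = 360$ ($c = 24 \cdot 15 = 360$)
$\frac{c}{-857} = \frac{360}{-857} = 360 \left(- \frac{1}{857}\right) = - \frac{360}{857}$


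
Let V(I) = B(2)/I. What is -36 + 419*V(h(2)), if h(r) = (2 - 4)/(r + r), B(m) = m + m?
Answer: -3388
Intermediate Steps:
B(m) = 2*m
h(r) = -1/r (h(r) = -2*1/(2*r) = -1/r)
V(I) = 4/I (V(I) = (2*2)/I = 4/I)
-36 + 419*V(h(2)) = -36 + 419*(4/((-1/2))) = -36 + 419*(4/((-1*1/2))) = -36 + 419*(4/(-1/2)) = -36 + 419*(4*(-2)) = -36 + 419*(-8) = -36 - 3352 = -3388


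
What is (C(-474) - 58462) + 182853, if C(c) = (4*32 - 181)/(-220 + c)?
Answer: 86327407/694 ≈ 1.2439e+5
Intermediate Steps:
C(c) = -53/(-220 + c) (C(c) = (128 - 181)/(-220 + c) = -53/(-220 + c))
(C(-474) - 58462) + 182853 = (-53/(-220 - 474) - 58462) + 182853 = (-53/(-694) - 58462) + 182853 = (-53*(-1/694) - 58462) + 182853 = (53/694 - 58462) + 182853 = -40572575/694 + 182853 = 86327407/694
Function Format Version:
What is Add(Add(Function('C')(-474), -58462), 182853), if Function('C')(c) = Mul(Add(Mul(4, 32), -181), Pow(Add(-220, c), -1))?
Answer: Rational(86327407, 694) ≈ 1.2439e+5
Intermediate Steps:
Function('C')(c) = Mul(-53, Pow(Add(-220, c), -1)) (Function('C')(c) = Mul(Add(128, -181), Pow(Add(-220, c), -1)) = Mul(-53, Pow(Add(-220, c), -1)))
Add(Add(Function('C')(-474), -58462), 182853) = Add(Add(Mul(-53, Pow(Add(-220, -474), -1)), -58462), 182853) = Add(Add(Mul(-53, Pow(-694, -1)), -58462), 182853) = Add(Add(Mul(-53, Rational(-1, 694)), -58462), 182853) = Add(Add(Rational(53, 694), -58462), 182853) = Add(Rational(-40572575, 694), 182853) = Rational(86327407, 694)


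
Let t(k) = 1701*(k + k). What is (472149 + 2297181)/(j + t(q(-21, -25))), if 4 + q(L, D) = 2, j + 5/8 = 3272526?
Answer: 22154640/26125771 ≈ 0.84800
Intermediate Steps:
j = 26180203/8 (j = -5/8 + 3272526 = 26180203/8 ≈ 3.2725e+6)
q(L, D) = -2 (q(L, D) = -4 + 2 = -2)
t(k) = 3402*k (t(k) = 1701*(2*k) = 3402*k)
(472149 + 2297181)/(j + t(q(-21, -25))) = (472149 + 2297181)/(26180203/8 + 3402*(-2)) = 2769330/(26180203/8 - 6804) = 2769330/(26125771/8) = 2769330*(8/26125771) = 22154640/26125771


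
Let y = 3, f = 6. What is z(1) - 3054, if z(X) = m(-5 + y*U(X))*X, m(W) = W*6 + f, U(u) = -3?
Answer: -3132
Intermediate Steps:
m(W) = 6 + 6*W (m(W) = W*6 + 6 = 6*W + 6 = 6 + 6*W)
z(X) = -78*X (z(X) = (6 + 6*(-5 + 3*(-3)))*X = (6 + 6*(-5 - 9))*X = (6 + 6*(-14))*X = (6 - 84)*X = -78*X)
z(1) - 3054 = -78*1 - 3054 = -78 - 3054 = -3132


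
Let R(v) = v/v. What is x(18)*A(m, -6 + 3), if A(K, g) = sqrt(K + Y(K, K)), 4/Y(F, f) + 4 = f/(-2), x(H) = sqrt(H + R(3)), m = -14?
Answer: 19*I*sqrt(6)/3 ≈ 15.513*I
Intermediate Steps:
R(v) = 1
x(H) = sqrt(1 + H) (x(H) = sqrt(H + 1) = sqrt(1 + H))
Y(F, f) = 4/(-4 - f/2) (Y(F, f) = 4/(-4 + f/(-2)) = 4/(-4 + f*(-1/2)) = 4/(-4 - f/2))
A(K, g) = sqrt(K - 8/(8 + K))
x(18)*A(m, -6 + 3) = sqrt(1 + 18)*sqrt((-8 - 14*(8 - 14))/(8 - 14)) = sqrt(19)*sqrt((-8 - 14*(-6))/(-6)) = sqrt(19)*sqrt(-(-8 + 84)/6) = sqrt(19)*sqrt(-1/6*76) = sqrt(19)*sqrt(-38/3) = sqrt(19)*(I*sqrt(114)/3) = 19*I*sqrt(6)/3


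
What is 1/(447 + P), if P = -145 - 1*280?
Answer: 1/22 ≈ 0.045455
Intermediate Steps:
P = -425 (P = -145 - 280 = -425)
1/(447 + P) = 1/(447 - 425) = 1/22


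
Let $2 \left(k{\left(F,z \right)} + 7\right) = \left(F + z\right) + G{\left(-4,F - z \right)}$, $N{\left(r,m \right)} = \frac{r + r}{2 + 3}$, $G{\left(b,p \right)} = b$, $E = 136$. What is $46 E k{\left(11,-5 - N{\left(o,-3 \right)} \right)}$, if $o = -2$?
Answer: $- \frac{175168}{5} \approx -35034.0$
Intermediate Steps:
$N{\left(r,m \right)} = \frac{2 r}{5}$
$k{\left(F,z \right)} = -9 + \frac{F}{2} + \frac{z}{2}$ ($k{\left(F,z \right)} = -7 + \frac{\left(F + z\right) - 4}{2} = -7 + \frac{-4 + F + z}{2} = -7 + \left(-2 + \frac{F}{2} + \frac{z}{2}\right) = -9 + \frac{F}{2} + \frac{z}{2}$)
$46 E k{\left(11,-5 - N{\left(o,-3 \right)} \right)} = 46 \cdot 136 \left(-9 + \frac{1}{2} \cdot 11 + \frac{-5 - \frac{2}{5} \left(-2\right)}{2}\right) = 6256 \left(-9 + \frac{11}{2} + \frac{-5 - - \frac{4}{5}}{2}\right) = 6256 \left(-9 + \frac{11}{2} + \frac{-5 + \frac{4}{5}}{2}\right) = 6256 \left(-9 + \frac{11}{2} + \frac{1}{2} \left(- \frac{21}{5}\right)\right) = 6256 \left(-9 + \frac{11}{2} - \frac{21}{10}\right) = 6256 \left(- \frac{28}{5}\right) = - \frac{175168}{5}$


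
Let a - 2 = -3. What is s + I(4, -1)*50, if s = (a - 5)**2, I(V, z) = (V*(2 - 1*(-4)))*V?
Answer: 4836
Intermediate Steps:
a = -1 (a = 2 - 3 = -1)
I(V, z) = 6*V**2 (I(V, z) = (V*(2 + 4))*V = (V*6)*V = (6*V)*V = 6*V**2)
s = 36 (s = (-1 - 5)**2 = (-6)**2 = 36)
s + I(4, -1)*50 = 36 + (6*4**2)*50 = 36 + (6*16)*50 = 36 + 96*50 = 36 + 4800 = 4836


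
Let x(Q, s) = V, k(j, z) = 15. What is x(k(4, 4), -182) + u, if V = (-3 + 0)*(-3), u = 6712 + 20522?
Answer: 27243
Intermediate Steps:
u = 27234
V = 9 (V = -3*(-3) = 9)
x(Q, s) = 9
x(k(4, 4), -182) + u = 9 + 27234 = 27243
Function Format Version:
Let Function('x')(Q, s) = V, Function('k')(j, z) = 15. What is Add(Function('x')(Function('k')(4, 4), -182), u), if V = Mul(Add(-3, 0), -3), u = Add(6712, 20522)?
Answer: 27243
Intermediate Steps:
u = 27234
V = 9 (V = Mul(-3, -3) = 9)
Function('x')(Q, s) = 9
Add(Function('x')(Function('k')(4, 4), -182), u) = Add(9, 27234) = 27243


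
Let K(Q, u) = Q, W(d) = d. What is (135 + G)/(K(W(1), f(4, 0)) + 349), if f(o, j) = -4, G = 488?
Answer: 89/50 ≈ 1.7800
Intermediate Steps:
(135 + G)/(K(W(1), f(4, 0)) + 349) = (135 + 488)/(1 + 349) = 623/350 = 623*(1/350) = 89/50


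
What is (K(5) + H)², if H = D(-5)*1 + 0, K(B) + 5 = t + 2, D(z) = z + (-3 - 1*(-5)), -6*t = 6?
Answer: 49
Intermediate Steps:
t = -1 (t = -⅙*6 = -1)
D(z) = 2 + z (D(z) = z + (-3 + 5) = z + 2 = 2 + z)
K(B) = -4 (K(B) = -5 + (-1 + 2) = -5 + 1 = -4)
H = -3 (H = (2 - 5)*1 + 0 = -3*1 + 0 = -3 + 0 = -3)
(K(5) + H)² = (-4 - 3)² = (-7)² = 49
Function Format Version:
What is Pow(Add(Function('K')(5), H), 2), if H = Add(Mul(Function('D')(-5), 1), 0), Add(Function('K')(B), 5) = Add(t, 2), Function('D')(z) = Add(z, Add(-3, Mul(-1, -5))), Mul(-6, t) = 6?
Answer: 49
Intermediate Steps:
t = -1 (t = Mul(Rational(-1, 6), 6) = -1)
Function('D')(z) = Add(2, z) (Function('D')(z) = Add(z, Add(-3, 5)) = Add(z, 2) = Add(2, z))
Function('K')(B) = -4 (Function('K')(B) = Add(-5, Add(-1, 2)) = Add(-5, 1) = -4)
H = -3 (H = Add(Mul(Add(2, -5), 1), 0) = Add(Mul(-3, 1), 0) = Add(-3, 0) = -3)
Pow(Add(Function('K')(5), H), 2) = Pow(Add(-4, -3), 2) = Pow(-7, 2) = 49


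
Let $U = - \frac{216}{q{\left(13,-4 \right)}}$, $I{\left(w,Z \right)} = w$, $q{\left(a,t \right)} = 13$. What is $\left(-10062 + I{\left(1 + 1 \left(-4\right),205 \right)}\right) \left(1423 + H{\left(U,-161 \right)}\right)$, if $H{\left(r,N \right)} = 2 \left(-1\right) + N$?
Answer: $-12681900$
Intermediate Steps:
$U = - \frac{216}{13} \approx -16.615$
$H{\left(r,N \right)} = -2 + N$
$\left(-10062 + I{\left(1 + 1 \left(-4\right),205 \right)}\right) \left(1423 + H{\left(U,-161 \right)}\right) = \left(-10062 + \left(1 + 1 \left(-4\right)\right)\right) \left(1423 - 163\right) = \left(-10062 + \left(1 - 4\right)\right) \left(1423 - 163\right) = \left(-10062 - 3\right) 1260 = \left(-10065\right) 1260 = -12681900$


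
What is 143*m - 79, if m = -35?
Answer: -5084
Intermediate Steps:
143*m - 79 = 143*(-35) - 79 = -5005 - 79 = -5084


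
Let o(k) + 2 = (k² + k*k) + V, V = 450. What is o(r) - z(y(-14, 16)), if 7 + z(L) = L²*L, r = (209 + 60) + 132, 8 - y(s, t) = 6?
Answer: 322049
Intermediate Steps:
y(s, t) = 2 (y(s, t) = 8 - 1*6 = 8 - 6 = 2)
r = 401 (r = 269 + 132 = 401)
z(L) = -7 + L³ (z(L) = -7 + L²*L = -7 + L³)
o(k) = 448 + 2*k² (o(k) = -2 + ((k² + k*k) + 450) = -2 + ((k² + k²) + 450) = -2 + (2*k² + 450) = -2 + (450 + 2*k²) = 448 + 2*k²)
o(r) - z(y(-14, 16)) = (448 + 2*401²) - (-7 + 2³) = (448 + 2*160801) - (-7 + 8) = (448 + 321602) - 1*1 = 322050 - 1 = 322049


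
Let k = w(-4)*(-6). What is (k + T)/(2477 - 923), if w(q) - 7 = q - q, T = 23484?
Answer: 3907/259 ≈ 15.085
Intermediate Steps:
w(q) = 7 (w(q) = 7 + (q - q) = 7 + 0 = 7)
k = -42 (k = 7*(-6) = -42)
(k + T)/(2477 - 923) = (-42 + 23484)/(2477 - 923) = 23442/1554 = 23442*(1/1554) = 3907/259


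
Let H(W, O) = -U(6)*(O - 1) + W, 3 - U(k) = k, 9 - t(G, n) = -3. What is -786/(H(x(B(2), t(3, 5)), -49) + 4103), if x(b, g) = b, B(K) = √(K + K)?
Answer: -786/3955 ≈ -0.19874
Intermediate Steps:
t(G, n) = 12 (t(G, n) = 9 - 1*(-3) = 9 + 3 = 12)
U(k) = 3 - k
B(K) = √2*√K (B(K) = √(2*K) = √2*√K)
H(W, O) = -3 + W + 3*O (H(W, O) = -(3 - 1*6)*(O - 1) + W = -(3 - 6)*(-1 + O) + W = -(-3)*(-1 + O) + W = -(3 - 3*O) + W = (-3 + 3*O) + W = -3 + W + 3*O)
-786/(H(x(B(2), t(3, 5)), -49) + 4103) = -786/((-3 + √2*√2 + 3*(-49)) + 4103) = -786/((-3 + 2 - 147) + 4103) = -786/(-148 + 4103) = -786/3955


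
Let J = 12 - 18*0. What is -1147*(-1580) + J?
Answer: 1812272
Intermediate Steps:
J = 12 (J = 12 + 0 = 12)
-1147*(-1580) + J = -1147*(-1580) + 12 = 1812260 + 12 = 1812272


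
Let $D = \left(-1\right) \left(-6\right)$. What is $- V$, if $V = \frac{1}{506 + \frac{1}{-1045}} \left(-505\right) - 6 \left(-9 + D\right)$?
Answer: $- \frac{8990117}{528769} \approx -17.002$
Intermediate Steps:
$D = 6$
$V = \frac{8990117}{528769}$ ($V = \frac{1}{506 + \frac{1}{-1045}} \left(-505\right) - 6 \left(-9 + 6\right) = \frac{1}{506 - \frac{1}{1045}} \left(-505\right) - -18 = \frac{1}{\frac{528769}{1045}} \left(-505\right) + 18 = \frac{1045}{528769} \left(-505\right) + 18 = - \frac{527725}{528769} + 18 = \frac{8990117}{528769} \approx 17.002$)
$- V = \left(-1\right) \frac{8990117}{528769} = - \frac{8990117}{528769}$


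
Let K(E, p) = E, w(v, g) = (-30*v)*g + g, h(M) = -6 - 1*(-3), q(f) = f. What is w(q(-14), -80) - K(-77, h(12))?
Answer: -33603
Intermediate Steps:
h(M) = -3 (h(M) = -6 + 3 = -3)
w(v, g) = g - 30*g*v (w(v, g) = -30*g*v + g = g - 30*g*v)
w(q(-14), -80) - K(-77, h(12)) = -80*(1 - 30*(-14)) - 1*(-77) = -80*(1 + 420) + 77 = -80*421 + 77 = -33680 + 77 = -33603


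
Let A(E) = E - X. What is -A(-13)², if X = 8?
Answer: -441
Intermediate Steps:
A(E) = -8 + E (A(E) = E - 1*8 = E - 8 = -8 + E)
-A(-13)² = -(-8 - 13)² = -1*(-21)² = -1*441 = -441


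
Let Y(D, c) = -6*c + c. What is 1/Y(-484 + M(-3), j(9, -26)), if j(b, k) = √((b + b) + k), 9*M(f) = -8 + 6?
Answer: I*√2/20 ≈ 0.070711*I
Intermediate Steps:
M(f) = -2/9 (M(f) = (-8 + 6)/9 = (⅑)*(-2) = -2/9)
j(b, k) = √(k + 2*b) (j(b, k) = √(2*b + k) = √(k + 2*b))
Y(D, c) = -5*c
1/Y(-484 + M(-3), j(9, -26)) = 1/(-5*√(-26 + 2*9)) = 1/(-5*√(-26 + 18)) = 1/(-10*I*√2) = I*√2/20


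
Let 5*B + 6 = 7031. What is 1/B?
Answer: 1/1405 ≈ 0.00071174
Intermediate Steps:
B = 1405 (B = -6/5 + (⅕)*7031 = -6/5 + 7031/5 = 1405)
1/B = 1/1405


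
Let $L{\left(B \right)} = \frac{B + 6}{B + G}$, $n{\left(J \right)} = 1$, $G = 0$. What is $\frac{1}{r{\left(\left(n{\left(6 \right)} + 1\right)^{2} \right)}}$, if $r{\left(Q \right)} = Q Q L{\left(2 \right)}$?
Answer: $\frac{1}{64} \approx 0.015625$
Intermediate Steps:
$L{\left(B \right)} = \frac{6 + B}{B}$ ($L{\left(B \right)} = \frac{B + 6}{B + 0} = \frac{6 + B}{B}$)
$r{\left(Q \right)} = 4 Q^{2}$ ($r{\left(Q \right)} = Q Q \frac{6 + 2}{2} = Q^{2} \cdot \frac{1}{2} \cdot 8 = Q^{2} \cdot 4 = 4 Q^{2}$)
$\frac{1}{r{\left(\left(n{\left(6 \right)} + 1\right)^{2} \right)}} = \frac{1}{4 \left(\left(1 + 1\right)^{2}\right)^{2}} = \frac{1}{4 \left(2^{2}\right)^{2}} = \frac{1}{4 \cdot 4^{2}} = \frac{1}{4 \cdot 16} = \frac{1}{64}$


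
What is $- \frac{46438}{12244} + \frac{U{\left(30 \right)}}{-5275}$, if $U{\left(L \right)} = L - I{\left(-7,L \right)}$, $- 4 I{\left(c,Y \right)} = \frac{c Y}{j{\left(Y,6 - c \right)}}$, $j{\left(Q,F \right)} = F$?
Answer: $- \frac{31886182}{8396323} \approx -3.7976$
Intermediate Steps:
$I{\left(c,Y \right)} = - \frac{Y c}{4 \left(6 - c\right)}$ ($I{\left(c,Y \right)} = - \frac{c Y \frac{1}{6 - c}}{4} = - \frac{Y c \frac{1}{6 - c}}{4} = - \frac{Y c}{4 \left(6 - c\right)}$)
$U{\left(L \right)} = \frac{45 L}{52}$ ($U{\left(L \right)} = L - \frac{1}{4} L \left(-7\right) \frac{1}{-6 - 7} = L - \frac{1}{4} L \left(-7\right) \frac{1}{-13} = L - \frac{1}{4} L \left(-7\right) \left(- \frac{1}{13}\right) = L - \frac{7 L}{52} = \frac{45 L}{52}$)
$- \frac{46438}{12244} + \frac{U{\left(30 \right)}}{-5275} = - \frac{46438}{12244} + \frac{\frac{45}{52} \cdot 30}{-5275} = \left(-46438\right) \frac{1}{12244} + \frac{675}{26} \left(- \frac{1}{5275}\right) = - \frac{23219}{6122} - \frac{27}{5486} = - \frac{31886182}{8396323}$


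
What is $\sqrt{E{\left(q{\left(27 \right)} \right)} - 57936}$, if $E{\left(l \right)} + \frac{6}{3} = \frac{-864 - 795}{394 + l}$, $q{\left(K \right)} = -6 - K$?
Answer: $\frac{i \sqrt{20917277}}{19} \approx 240.71 i$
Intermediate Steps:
$E{\left(l \right)} = -2 - \frac{1659}{394 + l}$ ($E{\left(l \right)} = -2 + \frac{-864 - 795}{394 + l} = -2 - \frac{1659}{394 + l}$)
$\sqrt{E{\left(q{\left(27 \right)} \right)} - 57936} = \sqrt{\frac{-2447 - 2 \left(-6 - 27\right)}{394 - 33} - 57936} = \sqrt{\frac{-2447 - -66}{394 - 33} - 57936} = \sqrt{\frac{-2447 + 66}{361} - 57936} = \sqrt{\frac{1}{361} \left(-2381\right) - 57936} = \sqrt{- \frac{2381}{361} - 57936} = \sqrt{- \frac{20917277}{361}} = \frac{i \sqrt{20917277}}{19}$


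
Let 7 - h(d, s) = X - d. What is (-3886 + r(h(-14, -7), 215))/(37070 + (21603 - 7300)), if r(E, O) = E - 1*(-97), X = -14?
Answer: -3782/51373 ≈ -0.073618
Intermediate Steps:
h(d, s) = 21 + d (h(d, s) = 7 - (-14 - d) = 7 + (14 + d) = 21 + d)
r(E, O) = 97 + E (r(E, O) = E + 97 = 97 + E)
(-3886 + r(h(-14, -7), 215))/(37070 + (21603 - 7300)) = (-3886 + (97 + (21 - 14)))/(37070 + (21603 - 7300)) = (-3886 + (97 + 7))/(37070 + 14303) = (-3886 + 104)/51373 = -3782*1/51373 = -3782/51373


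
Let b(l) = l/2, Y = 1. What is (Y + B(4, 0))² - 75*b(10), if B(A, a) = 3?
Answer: -359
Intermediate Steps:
b(l) = l/2 (b(l) = l*(½) = l/2)
(Y + B(4, 0))² - 75*b(10) = (1 + 3)² - 75*10/2 = 4² - 75*5 = 16 - 375 = -359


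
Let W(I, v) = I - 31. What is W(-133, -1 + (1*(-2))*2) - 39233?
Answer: -39397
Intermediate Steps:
W(I, v) = -31 + I
W(-133, -1 + (1*(-2))*2) - 39233 = (-31 - 133) - 39233 = -164 - 39233 = -39397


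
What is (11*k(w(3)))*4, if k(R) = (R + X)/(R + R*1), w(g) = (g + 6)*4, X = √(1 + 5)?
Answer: 22 + 11*√6/18 ≈ 23.497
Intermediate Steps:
X = √6 ≈ 2.4495
w(g) = 24 + 4*g (w(g) = (6 + g)*4 = 24 + 4*g)
k(R) = (R + √6)/(2*R) (k(R) = (R + √6)/(R + R*1) = (R + √6)/(R + R) = (R + √6)/((2*R)) = (R + √6)*(1/(2*R)) = (R + √6)/(2*R))
(11*k(w(3)))*4 = (11*(((24 + 4*3) + √6)/(2*(24 + 4*3))))*4 = (11*(((24 + 12) + √6)/(2*(24 + 12))))*4 = (11*((½)*(36 + √6)/36))*4 = (11*((½)*(1/36)*(36 + √6)))*4 = (11*(½ + √6/72))*4 = (11/2 + 11*√6/72)*4 = 22 + 11*√6/18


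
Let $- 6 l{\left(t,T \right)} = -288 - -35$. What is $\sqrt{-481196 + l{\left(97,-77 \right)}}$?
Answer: $\frac{i \sqrt{17321538}}{6} \approx 693.65 i$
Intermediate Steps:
$l{\left(t,T \right)} = \frac{253}{6}$ ($l{\left(t,T \right)} = - \frac{-288 - -35}{6} = - \frac{-288 + 35}{6} = \left(- \frac{1}{6}\right) \left(-253\right) = \frac{253}{6}$)
$\sqrt{-481196 + l{\left(97,-77 \right)}} = \sqrt{-481196 + \frac{253}{6}} = \sqrt{- \frac{2886923}{6}} = \frac{i \sqrt{17321538}}{6}$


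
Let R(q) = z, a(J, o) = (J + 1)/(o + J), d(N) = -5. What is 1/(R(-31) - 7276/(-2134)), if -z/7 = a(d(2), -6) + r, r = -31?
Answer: 1067/232461 ≈ 0.0045900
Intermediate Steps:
a(J, o) = (1 + J)/(J + o)
z = 2359/11 (z = -7*((1 - 5)/(-5 - 6) - 31) = -7*(-4/(-11) - 31) = -7*(-1/11*(-4) - 31) = -7*(4/11 - 31) = -7*(-337/11) = 2359/11 ≈ 214.45)
R(q) = 2359/11
1/(R(-31) - 7276/(-2134)) = 1/(2359/11 - 7276/(-2134)) = 1/(2359/11 - 7276*(-1/2134)) = 1/(2359/11 + 3638/1067) = 1/(232461/1067) = 1067/232461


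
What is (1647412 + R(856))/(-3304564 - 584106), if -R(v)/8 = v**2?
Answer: 2107238/1944335 ≈ 1.0838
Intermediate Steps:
R(v) = -8*v**2
(1647412 + R(856))/(-3304564 - 584106) = (1647412 - 8*856**2)/(-3304564 - 584106) = (1647412 - 8*732736)/(-3888670) = (1647412 - 5861888)*(-1/3888670) = -4214476*(-1/3888670) = 2107238/1944335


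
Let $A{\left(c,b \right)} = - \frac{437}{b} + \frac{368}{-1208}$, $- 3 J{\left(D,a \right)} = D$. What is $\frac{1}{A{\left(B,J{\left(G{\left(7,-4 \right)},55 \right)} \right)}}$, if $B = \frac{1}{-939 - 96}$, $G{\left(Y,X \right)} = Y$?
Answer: $\frac{1057}{197639} \approx 0.0053481$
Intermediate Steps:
$J{\left(D,a \right)} = - \frac{D}{3}$
$B = - \frac{1}{1035}$ ($B = \frac{1}{-939 - 96} = \frac{1}{-1035} = - \frac{1}{1035} \approx -0.00096618$)
$A{\left(c,b \right)} = - \frac{46}{151} - \frac{437}{b}$ ($A{\left(c,b \right)} = - \frac{437}{b} + 368 \left(- \frac{1}{1208}\right) = - \frac{437}{b} - \frac{46}{151} = - \frac{46}{151} - \frac{437}{b}$)
$\frac{1}{A{\left(B,J{\left(G{\left(7,-4 \right)},55 \right)} \right)}} = \frac{1}{- \frac{46}{151} - \frac{437}{\left(- \frac{1}{3}\right) 7}} = \frac{1}{- \frac{46}{151} - \frac{437}{- \frac{7}{3}}} = \frac{1}{- \frac{46}{151} - - \frac{1311}{7}} = \frac{1}{- \frac{46}{151} + \frac{1311}{7}} = \frac{1}{\frac{197639}{1057}} = \frac{1057}{197639}$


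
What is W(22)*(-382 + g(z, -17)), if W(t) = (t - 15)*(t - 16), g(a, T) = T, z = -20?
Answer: -16758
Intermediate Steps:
W(t) = (-16 + t)*(-15 + t) (W(t) = (-15 + t)*(-16 + t) = (-16 + t)*(-15 + t))
W(22)*(-382 + g(z, -17)) = (240 + 22² - 31*22)*(-382 - 17) = (240 + 484 - 682)*(-399) = 42*(-399) = -16758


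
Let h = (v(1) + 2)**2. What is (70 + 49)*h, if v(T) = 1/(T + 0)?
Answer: 1071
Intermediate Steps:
v(T) = 1/T
h = 9 (h = (1/1 + 2)**2 = (1 + 2)**2 = 3**2 = 9)
(70 + 49)*h = (70 + 49)*9 = 119*9 = 1071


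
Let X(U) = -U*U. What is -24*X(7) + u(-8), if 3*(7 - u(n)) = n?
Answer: 3557/3 ≈ 1185.7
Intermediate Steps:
u(n) = 7 - n/3
X(U) = -U²
-24*X(7) + u(-8) = -(-24)*7² + (7 - ⅓*(-8)) = -(-24)*49 + (7 + 8/3) = -24*(-49) + 29/3 = 1176 + 29/3 = 3557/3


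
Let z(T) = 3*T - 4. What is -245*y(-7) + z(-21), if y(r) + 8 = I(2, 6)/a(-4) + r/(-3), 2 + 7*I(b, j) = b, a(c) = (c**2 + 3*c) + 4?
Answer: 3964/3 ≈ 1321.3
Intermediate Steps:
a(c) = 4 + c**2 + 3*c
I(b, j) = -2/7 + b/7
y(r) = -8 - r/3 (y(r) = -8 + ((-2/7 + (1/7)*2)/(4 + (-4)**2 + 3*(-4)) + r/(-3)) = -8 + ((-2/7 + 2/7)/(4 + 16 - 12) + r*(-1/3)) = -8 + (0/8 - r/3) = -8 + (0*(1/8) - r/3) = -8 + (0 - r/3) = -8 - r/3)
z(T) = -4 + 3*T
-245*y(-7) + z(-21) = -245*(-8 - 1/3*(-7)) + (-4 + 3*(-21)) = -245*(-8 + 7/3) + (-4 - 63) = -245*(-17/3) - 67 = 4165/3 - 67 = 3964/3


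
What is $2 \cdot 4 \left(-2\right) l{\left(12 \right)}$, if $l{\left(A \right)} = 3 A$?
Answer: $-576$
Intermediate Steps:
$2 \cdot 4 \left(-2\right) l{\left(12 \right)} = 2 \cdot 4 \left(-2\right) 3 \cdot 12 = 8 \left(-2\right) 36 = \left(-16\right) 36 = -576$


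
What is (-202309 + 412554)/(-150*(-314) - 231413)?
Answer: -210245/184313 ≈ -1.1407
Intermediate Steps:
(-202309 + 412554)/(-150*(-314) - 231413) = 210245/(47100 - 231413) = 210245/(-184313) = 210245*(-1/184313) = -210245/184313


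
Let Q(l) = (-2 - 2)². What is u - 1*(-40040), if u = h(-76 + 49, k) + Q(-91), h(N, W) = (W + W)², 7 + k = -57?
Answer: 56440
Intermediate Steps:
k = -64 (k = -7 - 57 = -64)
Q(l) = 16 (Q(l) = (-4)² = 16)
h(N, W) = 4*W² (h(N, W) = (2*W)² = 4*W²)
u = 16400 (u = 4*(-64)² + 16 = 4*4096 + 16 = 16384 + 16 = 16400)
u - 1*(-40040) = 16400 - 1*(-40040) = 16400 + 40040 = 56440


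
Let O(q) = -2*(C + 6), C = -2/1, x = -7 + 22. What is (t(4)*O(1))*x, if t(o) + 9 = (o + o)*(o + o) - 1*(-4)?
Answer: -7080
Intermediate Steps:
x = 15
C = -2 (C = -2*1 = -2)
t(o) = -5 + 4*o**2 (t(o) = -9 + ((o + o)*(o + o) - 1*(-4)) = -9 + ((2*o)*(2*o) + 4) = -9 + (4*o**2 + 4) = -9 + (4 + 4*o**2) = -5 + 4*o**2)
O(q) = -8 (O(q) = -2*(-2 + 6) = -2*4 = -8)
(t(4)*O(1))*x = ((-5 + 4*4**2)*(-8))*15 = ((-5 + 4*16)*(-8))*15 = ((-5 + 64)*(-8))*15 = (59*(-8))*15 = -472*15 = -7080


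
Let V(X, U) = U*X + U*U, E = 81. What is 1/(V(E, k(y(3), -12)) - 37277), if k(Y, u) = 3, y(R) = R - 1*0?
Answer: -1/37025 ≈ -2.7009e-5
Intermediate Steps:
y(R) = R (y(R) = R + 0 = R)
V(X, U) = U**2 + U*X (V(X, U) = U*X + U**2 = U**2 + U*X)
1/(V(E, k(y(3), -12)) - 37277) = 1/(3*(3 + 81) - 37277) = 1/(3*84 - 37277) = 1/(252 - 37277) = 1/(-37025) = -1/37025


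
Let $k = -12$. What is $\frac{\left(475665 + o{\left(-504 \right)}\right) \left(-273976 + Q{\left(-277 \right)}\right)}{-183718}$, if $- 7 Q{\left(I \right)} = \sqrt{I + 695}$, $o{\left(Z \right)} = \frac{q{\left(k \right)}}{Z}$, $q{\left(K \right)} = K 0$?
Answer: $\frac{65160397020}{91859} + \frac{475665 \sqrt{418}}{1286026} \approx 7.0936 \cdot 10^{5}$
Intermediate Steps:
$q{\left(K \right)} = 0$
$o{\left(Z \right)} = 0$ ($o{\left(Z \right)} = \frac{0}{Z} = 0$)
$Q{\left(I \right)} = - \frac{\sqrt{695 + I}}{7}$ ($Q{\left(I \right)} = - \frac{\sqrt{I + 695}}{7} = - \frac{\sqrt{695 + I}}{7}$)
$\frac{\left(475665 + o{\left(-504 \right)}\right) \left(-273976 + Q{\left(-277 \right)}\right)}{-183718} = \frac{\left(475665 + 0\right) \left(-273976 - \frac{\sqrt{695 - 277}}{7}\right)}{-183718} = 475665 \left(-273976 - \frac{\sqrt{418}}{7}\right) \left(- \frac{1}{183718}\right) = \left(-130320794040 - \frac{475665 \sqrt{418}}{7}\right) \left(- \frac{1}{183718}\right) = \frac{65160397020}{91859} + \frac{475665 \sqrt{418}}{1286026}$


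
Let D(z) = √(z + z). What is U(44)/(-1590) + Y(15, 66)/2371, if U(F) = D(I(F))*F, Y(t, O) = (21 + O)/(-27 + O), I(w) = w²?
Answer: 29/30823 - 968*√2/795 ≈ -1.7210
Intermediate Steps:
Y(t, O) = (21 + O)/(-27 + O)
D(z) = √2*√z (D(z) = √(2*z) = √2*√z)
U(F) = F*√2*√(F²) (U(F) = (√2*√(F²))*F = F*√2*√(F²))
U(44)/(-1590) + Y(15, 66)/2371 = (44*√2*√(44²))/(-1590) + ((21 + 66)/(-27 + 66))/2371 = (44*√2*√1936)*(-1/1590) + (87/39)*(1/2371) = (44*√2*44)*(-1/1590) + ((1/39)*87)*(1/2371) = (1936*√2)*(-1/1590) + (29/13)*(1/2371) = -968*√2/795 + 29/30823 = 29/30823 - 968*√2/795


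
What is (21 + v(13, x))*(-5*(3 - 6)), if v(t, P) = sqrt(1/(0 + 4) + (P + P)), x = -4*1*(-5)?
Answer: 315 + 15*sqrt(161)/2 ≈ 410.16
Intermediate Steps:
x = 20 (x = -4*(-5) = 20)
v(t, P) = sqrt(1/4 + 2*P)
(21 + v(13, x))*(-5*(3 - 6)) = (21 + sqrt(1 + 8*20)/2)*(-5*(3 - 6)) = (21 + sqrt(1 + 160)/2)*(-5*(-3)) = (21 + sqrt(161)/2)*15 = 315 + 15*sqrt(161)/2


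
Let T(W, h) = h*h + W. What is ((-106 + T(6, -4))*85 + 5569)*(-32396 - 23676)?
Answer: 88089112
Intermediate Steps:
T(W, h) = W + h² (T(W, h) = h² + W = W + h²)
((-106 + T(6, -4))*85 + 5569)*(-32396 - 23676) = ((-106 + (6 + (-4)²))*85 + 5569)*(-32396 - 23676) = ((-106 + (6 + 16))*85 + 5569)*(-56072) = ((-106 + 22)*85 + 5569)*(-56072) = (-84*85 + 5569)*(-56072) = (-7140 + 5569)*(-56072) = -1571*(-56072) = 88089112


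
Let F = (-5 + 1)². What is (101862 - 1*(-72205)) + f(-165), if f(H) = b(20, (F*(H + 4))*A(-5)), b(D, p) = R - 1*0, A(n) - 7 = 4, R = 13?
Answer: 174080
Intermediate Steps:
A(n) = 11 (A(n) = 7 + 4 = 11)
F = 16 (F = (-4)² = 16)
b(D, p) = 13 (b(D, p) = 13 - 1*0 = 13 + 0 = 13)
f(H) = 13
(101862 - 1*(-72205)) + f(-165) = (101862 - 1*(-72205)) + 13 = (101862 + 72205) + 13 = 174067 + 13 = 174080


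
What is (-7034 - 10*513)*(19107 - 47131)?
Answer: 340883936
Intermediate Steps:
(-7034 - 10*513)*(19107 - 47131) = (-7034 - 5130)*(-28024) = -12164*(-28024) = 340883936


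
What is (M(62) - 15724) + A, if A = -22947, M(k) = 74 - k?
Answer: -38659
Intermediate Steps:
(M(62) - 15724) + A = ((74 - 1*62) - 15724) - 22947 = ((74 - 62) - 15724) - 22947 = (12 - 15724) - 22947 = -15712 - 22947 = -38659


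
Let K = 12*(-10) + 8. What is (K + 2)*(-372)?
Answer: 40920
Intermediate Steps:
K = -112 (K = -120 + 8 = -112)
(K + 2)*(-372) = (-112 + 2)*(-372) = -110*(-372) = 40920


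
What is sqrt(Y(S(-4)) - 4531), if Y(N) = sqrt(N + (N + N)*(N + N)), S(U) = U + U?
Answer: sqrt(-4531 + 2*sqrt(62)) ≈ 67.196*I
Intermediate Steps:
S(U) = 2*U
Y(N) = sqrt(N + 4*N**2) (Y(N) = sqrt(N + (2*N)*(2*N)) = sqrt(N + 4*N**2))
sqrt(Y(S(-4)) - 4531) = sqrt(sqrt((2*(-4))*(1 + 4*(2*(-4)))) - 4531) = sqrt(sqrt(-8*(1 + 4*(-8))) - 4531) = sqrt(sqrt(-8*(1 - 32)) - 4531) = sqrt(sqrt(-8*(-31)) - 4531) = sqrt(sqrt(248) - 4531) = sqrt(2*sqrt(62) - 4531) = sqrt(-4531 + 2*sqrt(62))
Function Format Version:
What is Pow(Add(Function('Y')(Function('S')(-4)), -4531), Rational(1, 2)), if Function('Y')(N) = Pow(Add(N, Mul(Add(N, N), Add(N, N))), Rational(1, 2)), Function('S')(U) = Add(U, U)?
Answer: Pow(Add(-4531, Mul(2, Pow(62, Rational(1, 2)))), Rational(1, 2)) ≈ Mul(67.196, I)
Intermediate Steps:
Function('S')(U) = Mul(2, U)
Function('Y')(N) = Pow(Add(N, Mul(4, Pow(N, 2))), Rational(1, 2)) (Function('Y')(N) = Pow(Add(N, Mul(Mul(2, N), Mul(2, N))), Rational(1, 2)) = Pow(Add(N, Mul(4, Pow(N, 2))), Rational(1, 2)))
Pow(Add(Function('Y')(Function('S')(-4)), -4531), Rational(1, 2)) = Pow(Add(Pow(Mul(Mul(2, -4), Add(1, Mul(4, Mul(2, -4)))), Rational(1, 2)), -4531), Rational(1, 2)) = Pow(Add(Pow(Mul(-8, Add(1, Mul(4, -8))), Rational(1, 2)), -4531), Rational(1, 2)) = Pow(Add(Pow(Mul(-8, Add(1, -32)), Rational(1, 2)), -4531), Rational(1, 2)) = Pow(Add(Pow(Mul(-8, -31), Rational(1, 2)), -4531), Rational(1, 2)) = Pow(Add(Pow(248, Rational(1, 2)), -4531), Rational(1, 2)) = Pow(Add(Mul(2, Pow(62, Rational(1, 2))), -4531), Rational(1, 2)) = Pow(Add(-4531, Mul(2, Pow(62, Rational(1, 2)))), Rational(1, 2))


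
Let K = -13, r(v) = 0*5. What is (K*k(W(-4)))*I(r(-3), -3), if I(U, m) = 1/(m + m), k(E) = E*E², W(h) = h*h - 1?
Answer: 14625/2 ≈ 7312.5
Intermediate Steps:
r(v) = 0
W(h) = -1 + h² (W(h) = h² - 1 = -1 + h²)
k(E) = E³
I(U, m) = 1/(2*m)
(K*k(W(-4)))*I(r(-3), -3) = (-13*(-1 + (-4)²)³)*((½)/(-3)) = (-13*(-1 + 16)³)*((½)*(-⅓)) = -13*15³*(-⅙) = -13*3375*(-⅙) = -43875*(-⅙) = 14625/2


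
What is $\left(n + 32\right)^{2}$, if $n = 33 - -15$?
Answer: $6400$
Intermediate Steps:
$n = 48$ ($n = 33 + 15 = 48$)
$\left(n + 32\right)^{2} = \left(48 + 32\right)^{2} = 80^{2} = 6400$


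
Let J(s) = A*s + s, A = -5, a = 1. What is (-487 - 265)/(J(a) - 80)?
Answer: 188/21 ≈ 8.9524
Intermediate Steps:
J(s) = -4*s (J(s) = -5*s + s = -4*s)
(-487 - 265)/(J(a) - 80) = (-487 - 265)/(-4*1 - 80) = -752/(-4 - 80) = -752/(-84) = -752*(-1/84) = 188/21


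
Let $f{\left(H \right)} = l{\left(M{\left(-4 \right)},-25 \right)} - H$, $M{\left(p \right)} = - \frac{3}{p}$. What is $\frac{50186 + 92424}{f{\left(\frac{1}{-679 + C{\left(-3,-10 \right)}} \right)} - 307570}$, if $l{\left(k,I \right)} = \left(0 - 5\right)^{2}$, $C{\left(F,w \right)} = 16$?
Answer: $- \frac{47275215}{101951167} \approx -0.4637$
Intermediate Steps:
$l{\left(k,I \right)} = 25$ ($l{\left(k,I \right)} = \left(-5\right)^{2} = 25$)
$f{\left(H \right)} = 25 - H$
$\frac{50186 + 92424}{f{\left(\frac{1}{-679 + C{\left(-3,-10 \right)}} \right)} - 307570} = \frac{50186 + 92424}{\left(25 - \frac{1}{-679 + 16}\right) - 307570} = \frac{142610}{\left(25 - \frac{1}{-663}\right) - 307570} = \frac{142610}{\left(25 - - \frac{1}{663}\right) - 307570} = \frac{142610}{\left(25 + \frac{1}{663}\right) - 307570} = \frac{142610}{\frac{16576}{663} - 307570} = \frac{142610}{- \frac{203902334}{663}} = 142610 \left(- \frac{663}{203902334}\right) = - \frac{47275215}{101951167}$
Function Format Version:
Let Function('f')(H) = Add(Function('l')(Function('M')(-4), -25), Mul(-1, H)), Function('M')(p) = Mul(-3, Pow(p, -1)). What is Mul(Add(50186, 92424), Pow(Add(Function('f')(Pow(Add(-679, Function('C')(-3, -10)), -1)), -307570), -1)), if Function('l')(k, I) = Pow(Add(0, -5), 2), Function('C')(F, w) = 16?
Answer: Rational(-47275215, 101951167) ≈ -0.46370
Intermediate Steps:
Function('l')(k, I) = 25 (Function('l')(k, I) = Pow(-5, 2) = 25)
Function('f')(H) = Add(25, Mul(-1, H))
Mul(Add(50186, 92424), Pow(Add(Function('f')(Pow(Add(-679, Function('C')(-3, -10)), -1)), -307570), -1)) = Mul(Add(50186, 92424), Pow(Add(Add(25, Mul(-1, Pow(Add(-679, 16), -1))), -307570), -1)) = Mul(142610, Pow(Add(Add(25, Mul(-1, Pow(-663, -1))), -307570), -1)) = Mul(142610, Pow(Add(Add(25, Mul(-1, Rational(-1, 663))), -307570), -1)) = Mul(142610, Pow(Add(Add(25, Rational(1, 663)), -307570), -1)) = Mul(142610, Pow(Add(Rational(16576, 663), -307570), -1)) = Mul(142610, Pow(Rational(-203902334, 663), -1)) = Mul(142610, Rational(-663, 203902334)) = Rational(-47275215, 101951167)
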